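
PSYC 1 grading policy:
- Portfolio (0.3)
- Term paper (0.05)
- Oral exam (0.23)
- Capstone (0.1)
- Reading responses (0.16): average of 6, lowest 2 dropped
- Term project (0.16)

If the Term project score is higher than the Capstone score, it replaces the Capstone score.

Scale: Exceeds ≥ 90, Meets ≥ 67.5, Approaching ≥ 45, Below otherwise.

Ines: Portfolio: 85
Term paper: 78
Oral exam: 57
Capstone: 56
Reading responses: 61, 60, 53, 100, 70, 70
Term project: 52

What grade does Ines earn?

Meets

Reading responses: drop 53, 60 → average of remaining 4 = 301/4 = 75.25
Term project (52) ≤ Capstone (56), so Capstone stays at 56.
Weighted total:
  Portfolio 85 × 0.3 = 25.5
  Term paper 78 × 0.05 = 3.9
  Oral exam 57 × 0.23 = 13.11
  Capstone 56 × 0.1 = 5.6
  Reading responses 75.25 × 0.16 = 12.04
  Term project 52 × 0.16 = 8.32
Sum = 68.47
68.47 is ≥ 67.5 and < 90 → Meets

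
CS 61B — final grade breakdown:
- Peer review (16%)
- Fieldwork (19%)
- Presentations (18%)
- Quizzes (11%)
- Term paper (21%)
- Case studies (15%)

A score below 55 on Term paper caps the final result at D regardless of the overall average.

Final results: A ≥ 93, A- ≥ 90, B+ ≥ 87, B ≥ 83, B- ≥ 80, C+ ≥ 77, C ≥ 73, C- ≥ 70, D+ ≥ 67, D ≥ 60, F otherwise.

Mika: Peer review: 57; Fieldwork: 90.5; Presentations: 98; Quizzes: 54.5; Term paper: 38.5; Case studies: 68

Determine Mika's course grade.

D

Term paper score 38.5 < 55: minimum not met.
Weighted total:
  Peer review 57 × 0.16 = 9.12
  Fieldwork 90.5 × 0.19 = 17.195
  Presentations 98 × 0.18 = 17.64
  Quizzes 54.5 × 0.11 = 5.995
  Term paper 38.5 × 0.21 = 8.085
  Case studies 68 × 0.15 = 10.2
Sum = 68.235
68.235 would be D+; cap at D applies → D.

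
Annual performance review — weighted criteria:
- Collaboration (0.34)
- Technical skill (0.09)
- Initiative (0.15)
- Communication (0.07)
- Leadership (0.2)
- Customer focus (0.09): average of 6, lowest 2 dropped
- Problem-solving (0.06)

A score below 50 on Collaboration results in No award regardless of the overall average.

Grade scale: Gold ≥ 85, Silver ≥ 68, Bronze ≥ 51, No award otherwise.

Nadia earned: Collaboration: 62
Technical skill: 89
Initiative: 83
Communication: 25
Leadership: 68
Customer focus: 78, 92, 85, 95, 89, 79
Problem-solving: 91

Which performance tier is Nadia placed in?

Silver

Customer focus: drop 78, 79 → average of remaining 4 = 361/4 = 90.25
Collaboration score 62 ≥ 50: minimum met.
Weighted total:
  Collaboration 62 × 0.34 = 21.08
  Technical skill 89 × 0.09 = 8.01
  Initiative 83 × 0.15 = 12.45
  Communication 25 × 0.07 = 1.75
  Leadership 68 × 0.2 = 13.6
  Customer focus 90.25 × 0.09 = 8.1225
  Problem-solving 91 × 0.06 = 5.46
Sum = 70.4725
70.4725 is ≥ 68 and < 85 → Silver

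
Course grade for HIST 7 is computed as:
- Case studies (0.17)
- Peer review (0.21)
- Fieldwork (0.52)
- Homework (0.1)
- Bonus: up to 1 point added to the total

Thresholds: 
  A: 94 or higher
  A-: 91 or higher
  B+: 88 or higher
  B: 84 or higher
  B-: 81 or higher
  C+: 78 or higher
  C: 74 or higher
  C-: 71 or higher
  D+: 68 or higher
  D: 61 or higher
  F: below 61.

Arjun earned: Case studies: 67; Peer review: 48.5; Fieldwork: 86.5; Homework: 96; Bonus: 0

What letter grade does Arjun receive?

C

Weighted total:
  Case studies 67 × 0.17 = 11.39
  Peer review 48.5 × 0.21 = 10.185
  Fieldwork 86.5 × 0.52 = 44.98
  Homework 96 × 0.1 = 9.6
Sum = 76.155
Bonus: 76.155 + 0 = 76.155
76.155 is ≥ 74 and < 78 → C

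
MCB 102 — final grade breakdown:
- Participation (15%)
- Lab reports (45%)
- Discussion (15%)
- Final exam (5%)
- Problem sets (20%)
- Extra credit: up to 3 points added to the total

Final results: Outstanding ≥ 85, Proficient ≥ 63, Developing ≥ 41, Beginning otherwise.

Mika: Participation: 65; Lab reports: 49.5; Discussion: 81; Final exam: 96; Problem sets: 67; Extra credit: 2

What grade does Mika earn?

Proficient

Weighted total:
  Participation 65 × 0.15 = 9.75
  Lab reports 49.5 × 0.45 = 22.275
  Discussion 81 × 0.15 = 12.15
  Final exam 96 × 0.05 = 4.8
  Problem sets 67 × 0.2 = 13.4
Sum = 62.375
Extra credit: 62.375 + 2 = 64.375
64.375 is ≥ 63 and < 85 → Proficient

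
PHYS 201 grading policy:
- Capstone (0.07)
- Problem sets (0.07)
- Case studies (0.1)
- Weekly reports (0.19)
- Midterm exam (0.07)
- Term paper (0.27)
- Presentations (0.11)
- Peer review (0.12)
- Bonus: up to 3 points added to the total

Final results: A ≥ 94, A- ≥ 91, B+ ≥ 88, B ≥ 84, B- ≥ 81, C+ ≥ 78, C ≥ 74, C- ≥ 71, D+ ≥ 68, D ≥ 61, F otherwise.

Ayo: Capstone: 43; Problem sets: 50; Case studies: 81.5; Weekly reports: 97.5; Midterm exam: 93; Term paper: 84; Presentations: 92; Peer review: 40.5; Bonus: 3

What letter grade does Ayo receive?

C+

Weighted total:
  Capstone 43 × 0.07 = 3.01
  Problem sets 50 × 0.07 = 3.5
  Case studies 81.5 × 0.1 = 8.15
  Weekly reports 97.5 × 0.19 = 18.525
  Midterm exam 93 × 0.07 = 6.51
  Term paper 84 × 0.27 = 22.68
  Presentations 92 × 0.11 = 10.12
  Peer review 40.5 × 0.12 = 4.86
Sum = 77.355
Bonus: 77.355 + 3 = 80.355
80.355 is ≥ 78 and < 81 → C+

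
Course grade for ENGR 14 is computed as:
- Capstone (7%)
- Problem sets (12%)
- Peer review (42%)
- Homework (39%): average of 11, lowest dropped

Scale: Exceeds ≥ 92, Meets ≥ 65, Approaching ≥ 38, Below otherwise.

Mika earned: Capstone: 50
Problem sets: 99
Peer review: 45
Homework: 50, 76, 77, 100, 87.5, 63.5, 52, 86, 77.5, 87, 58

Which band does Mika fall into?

Approaching

Homework: drop 50 → average of remaining 10 = 764.5/10 = 76.45
Weighted total:
  Capstone 50 × 0.07 = 3.5
  Problem sets 99 × 0.12 = 11.88
  Peer review 45 × 0.42 = 18.9
  Homework 76.45 × 0.39 = 29.8155
Sum = 64.0955
64.0955 is ≥ 38 and < 65 → Approaching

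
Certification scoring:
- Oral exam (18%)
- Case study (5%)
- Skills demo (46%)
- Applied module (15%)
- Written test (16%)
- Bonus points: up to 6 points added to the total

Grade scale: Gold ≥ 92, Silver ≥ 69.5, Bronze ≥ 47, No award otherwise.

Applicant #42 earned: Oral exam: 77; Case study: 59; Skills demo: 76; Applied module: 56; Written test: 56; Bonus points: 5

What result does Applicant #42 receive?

Silver

Weighted total:
  Oral exam 77 × 0.18 = 13.86
  Case study 59 × 0.05 = 2.95
  Skills demo 76 × 0.46 = 34.96
  Applied module 56 × 0.15 = 8.4
  Written test 56 × 0.16 = 8.96
Sum = 69.13
Bonus points: 69.13 + 5 = 74.13
74.13 is ≥ 69.5 and < 92 → Silver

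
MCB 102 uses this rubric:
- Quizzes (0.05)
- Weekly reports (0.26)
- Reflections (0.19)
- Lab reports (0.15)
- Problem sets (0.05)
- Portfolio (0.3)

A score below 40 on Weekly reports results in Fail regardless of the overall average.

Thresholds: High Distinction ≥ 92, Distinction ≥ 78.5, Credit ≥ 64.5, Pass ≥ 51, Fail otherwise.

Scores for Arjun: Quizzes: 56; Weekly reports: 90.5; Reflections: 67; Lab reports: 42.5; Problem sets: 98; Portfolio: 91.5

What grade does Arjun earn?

Weekly reports score 90.5 ≥ 40: minimum met.
Weighted total:
  Quizzes 56 × 0.05 = 2.8
  Weekly reports 90.5 × 0.26 = 23.53
  Reflections 67 × 0.19 = 12.73
  Lab reports 42.5 × 0.15 = 6.375
  Problem sets 98 × 0.05 = 4.9
  Portfolio 91.5 × 0.3 = 27.45
Sum = 77.785
77.785 is ≥ 64.5 and < 78.5 → Credit

Credit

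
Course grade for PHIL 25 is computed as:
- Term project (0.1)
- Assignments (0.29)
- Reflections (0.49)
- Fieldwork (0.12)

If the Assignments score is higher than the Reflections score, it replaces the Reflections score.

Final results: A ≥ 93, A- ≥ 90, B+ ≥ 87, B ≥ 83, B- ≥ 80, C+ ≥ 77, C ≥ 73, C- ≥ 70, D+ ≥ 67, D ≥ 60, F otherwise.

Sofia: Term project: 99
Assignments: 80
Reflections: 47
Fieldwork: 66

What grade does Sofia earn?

B-

Assignments (80) > Reflections (47), so Reflections counts as 80.
Weighted total:
  Term project 99 × 0.1 = 9.9
  Assignments 80 × 0.29 = 23.2
  Reflections 80 × 0.49 = 39.2
  Fieldwork 66 × 0.12 = 7.92
Sum = 80.22
80.22 is ≥ 80 and < 83 → B-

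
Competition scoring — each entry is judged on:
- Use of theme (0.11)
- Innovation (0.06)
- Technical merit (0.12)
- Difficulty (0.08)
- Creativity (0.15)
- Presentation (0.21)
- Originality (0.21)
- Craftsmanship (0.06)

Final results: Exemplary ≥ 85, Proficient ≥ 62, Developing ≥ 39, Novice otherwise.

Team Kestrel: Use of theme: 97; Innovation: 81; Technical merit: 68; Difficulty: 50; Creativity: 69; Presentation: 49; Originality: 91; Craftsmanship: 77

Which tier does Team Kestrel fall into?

Weighted total:
  Use of theme 97 × 0.11 = 10.67
  Innovation 81 × 0.06 = 4.86
  Technical merit 68 × 0.12 = 8.16
  Difficulty 50 × 0.08 = 4
  Creativity 69 × 0.15 = 10.35
  Presentation 49 × 0.21 = 10.29
  Originality 91 × 0.21 = 19.11
  Craftsmanship 77 × 0.06 = 4.62
Sum = 72.06
72.06 is ≥ 62 and < 85 → Proficient

Proficient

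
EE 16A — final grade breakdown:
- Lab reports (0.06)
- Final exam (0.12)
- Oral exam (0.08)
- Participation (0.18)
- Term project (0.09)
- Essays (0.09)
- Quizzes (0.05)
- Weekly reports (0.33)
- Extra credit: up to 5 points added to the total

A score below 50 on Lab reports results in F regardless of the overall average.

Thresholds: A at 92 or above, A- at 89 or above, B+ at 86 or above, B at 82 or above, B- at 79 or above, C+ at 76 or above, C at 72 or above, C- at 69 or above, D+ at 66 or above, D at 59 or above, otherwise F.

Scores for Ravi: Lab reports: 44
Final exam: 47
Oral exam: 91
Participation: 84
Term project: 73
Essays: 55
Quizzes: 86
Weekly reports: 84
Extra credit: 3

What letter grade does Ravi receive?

F

Lab reports score 44 < 50: minimum not met.
Weighted total:
  Lab reports 44 × 0.06 = 2.64
  Final exam 47 × 0.12 = 5.64
  Oral exam 91 × 0.08 = 7.28
  Participation 84 × 0.18 = 15.12
  Term project 73 × 0.09 = 6.57
  Essays 55 × 0.09 = 4.95
  Quizzes 86 × 0.05 = 4.3
  Weekly reports 84 × 0.33 = 27.72
Sum = 74.22
Extra credit: 74.22 + 3 = 77.22
Because the Lab reports minimum was not met, the result is F.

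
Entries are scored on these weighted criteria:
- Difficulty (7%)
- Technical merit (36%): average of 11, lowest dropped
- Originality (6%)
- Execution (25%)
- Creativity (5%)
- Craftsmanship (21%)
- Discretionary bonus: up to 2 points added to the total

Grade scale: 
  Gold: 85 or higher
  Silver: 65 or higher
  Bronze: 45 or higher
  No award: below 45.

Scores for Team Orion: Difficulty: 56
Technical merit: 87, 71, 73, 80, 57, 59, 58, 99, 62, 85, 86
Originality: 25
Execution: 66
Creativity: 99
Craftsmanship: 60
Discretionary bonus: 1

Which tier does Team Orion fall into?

Technical merit: drop 57 → average of remaining 10 = 760/10 = 76
Weighted total:
  Difficulty 56 × 0.07 = 3.92
  Technical merit 76 × 0.36 = 27.36
  Originality 25 × 0.06 = 1.5
  Execution 66 × 0.25 = 16.5
  Creativity 99 × 0.05 = 4.95
  Craftsmanship 60 × 0.21 = 12.6
Sum = 66.83
Discretionary bonus: 66.83 + 1 = 67.83
67.83 is ≥ 65 and < 85 → Silver

Silver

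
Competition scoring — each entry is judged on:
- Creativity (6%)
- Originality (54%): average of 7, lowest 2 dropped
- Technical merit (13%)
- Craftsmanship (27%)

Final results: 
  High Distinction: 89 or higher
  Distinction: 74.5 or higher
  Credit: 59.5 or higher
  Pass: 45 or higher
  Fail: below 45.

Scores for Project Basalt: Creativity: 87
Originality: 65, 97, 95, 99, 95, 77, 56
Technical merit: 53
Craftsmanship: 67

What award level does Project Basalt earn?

Distinction

Originality: drop 56, 65 → average of remaining 5 = 463/5 = 92.6
Weighted total:
  Creativity 87 × 0.06 = 5.22
  Originality 92.6 × 0.54 = 50.004
  Technical merit 53 × 0.13 = 6.89
  Craftsmanship 67 × 0.27 = 18.09
Sum = 80.204
80.204 is ≥ 74.5 and < 89 → Distinction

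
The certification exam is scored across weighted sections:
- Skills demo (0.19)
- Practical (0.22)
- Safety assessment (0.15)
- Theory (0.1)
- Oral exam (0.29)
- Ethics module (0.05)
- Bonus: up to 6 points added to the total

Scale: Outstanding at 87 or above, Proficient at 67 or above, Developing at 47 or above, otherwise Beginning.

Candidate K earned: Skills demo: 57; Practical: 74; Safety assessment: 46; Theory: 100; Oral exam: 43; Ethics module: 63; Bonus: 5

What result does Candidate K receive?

Weighted total:
  Skills demo 57 × 0.19 = 10.83
  Practical 74 × 0.22 = 16.28
  Safety assessment 46 × 0.15 = 6.9
  Theory 100 × 0.1 = 10
  Oral exam 43 × 0.29 = 12.47
  Ethics module 63 × 0.05 = 3.15
Sum = 59.63
Bonus: 59.63 + 5 = 64.63
64.63 is ≥ 47 and < 67 → Developing

Developing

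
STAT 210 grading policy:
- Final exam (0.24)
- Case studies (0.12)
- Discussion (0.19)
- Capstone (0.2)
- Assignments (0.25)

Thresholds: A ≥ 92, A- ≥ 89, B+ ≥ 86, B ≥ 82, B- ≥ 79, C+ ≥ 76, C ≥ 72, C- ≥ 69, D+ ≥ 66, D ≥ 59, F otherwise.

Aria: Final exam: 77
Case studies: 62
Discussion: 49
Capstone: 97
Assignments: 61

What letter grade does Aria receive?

C-

Weighted total:
  Final exam 77 × 0.24 = 18.48
  Case studies 62 × 0.12 = 7.44
  Discussion 49 × 0.19 = 9.31
  Capstone 97 × 0.2 = 19.4
  Assignments 61 × 0.25 = 15.25
Sum = 69.88
69.88 is ≥ 69 and < 72 → C-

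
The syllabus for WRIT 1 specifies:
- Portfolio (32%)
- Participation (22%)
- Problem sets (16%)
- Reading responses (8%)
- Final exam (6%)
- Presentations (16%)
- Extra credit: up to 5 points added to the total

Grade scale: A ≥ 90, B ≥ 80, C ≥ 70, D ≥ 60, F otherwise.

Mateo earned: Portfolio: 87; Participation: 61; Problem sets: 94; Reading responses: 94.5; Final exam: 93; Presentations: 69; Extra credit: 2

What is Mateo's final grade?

Weighted total:
  Portfolio 87 × 0.32 = 27.84
  Participation 61 × 0.22 = 13.42
  Problem sets 94 × 0.16 = 15.04
  Reading responses 94.5 × 0.08 = 7.56
  Final exam 93 × 0.06 = 5.58
  Presentations 69 × 0.16 = 11.04
Sum = 80.48
Extra credit: 80.48 + 2 = 82.48
82.48 is ≥ 80 and < 90 → B

B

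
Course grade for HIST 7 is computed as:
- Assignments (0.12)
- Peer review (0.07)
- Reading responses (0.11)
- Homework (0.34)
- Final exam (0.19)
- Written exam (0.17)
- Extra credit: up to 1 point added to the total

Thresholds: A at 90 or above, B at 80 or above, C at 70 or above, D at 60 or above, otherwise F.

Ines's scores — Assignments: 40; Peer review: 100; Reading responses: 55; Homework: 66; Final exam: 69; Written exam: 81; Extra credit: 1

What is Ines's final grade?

D

Weighted total:
  Assignments 40 × 0.12 = 4.8
  Peer review 100 × 0.07 = 7
  Reading responses 55 × 0.11 = 6.05
  Homework 66 × 0.34 = 22.44
  Final exam 69 × 0.19 = 13.11
  Written exam 81 × 0.17 = 13.77
Sum = 67.17
Extra credit: 67.17 + 1 = 68.17
68.17 is ≥ 60 and < 70 → D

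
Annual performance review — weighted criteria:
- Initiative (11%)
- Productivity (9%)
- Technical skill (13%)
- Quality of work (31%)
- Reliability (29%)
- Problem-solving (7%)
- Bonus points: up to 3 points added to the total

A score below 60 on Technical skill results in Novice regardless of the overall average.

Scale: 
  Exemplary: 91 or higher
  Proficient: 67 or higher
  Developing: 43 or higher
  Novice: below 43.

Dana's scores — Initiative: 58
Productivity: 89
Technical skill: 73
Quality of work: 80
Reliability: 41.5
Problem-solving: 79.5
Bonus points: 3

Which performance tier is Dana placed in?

Proficient

Technical skill score 73 ≥ 60: minimum met.
Weighted total:
  Initiative 58 × 0.11 = 6.38
  Productivity 89 × 0.09 = 8.01
  Technical skill 73 × 0.13 = 9.49
  Quality of work 80 × 0.31 = 24.8
  Reliability 41.5 × 0.29 = 12.035
  Problem-solving 79.5 × 0.07 = 5.565
Sum = 66.28
Bonus points: 66.28 + 3 = 69.28
69.28 is ≥ 67 and < 91 → Proficient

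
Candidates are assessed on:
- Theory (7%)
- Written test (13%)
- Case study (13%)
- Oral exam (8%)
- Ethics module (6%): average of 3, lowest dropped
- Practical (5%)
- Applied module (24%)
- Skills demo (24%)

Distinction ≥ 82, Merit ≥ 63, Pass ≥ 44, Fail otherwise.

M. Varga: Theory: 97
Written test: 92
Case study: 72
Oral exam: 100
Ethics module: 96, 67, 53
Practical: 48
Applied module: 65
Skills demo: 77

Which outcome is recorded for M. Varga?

Merit

Ethics module: drop 53 → average of remaining 2 = 163/2 = 81.5
Weighted total:
  Theory 97 × 0.07 = 6.79
  Written test 92 × 0.13 = 11.96
  Case study 72 × 0.13 = 9.36
  Oral exam 100 × 0.08 = 8
  Ethics module 81.5 × 0.06 = 4.89
  Practical 48 × 0.05 = 2.4
  Applied module 65 × 0.24 = 15.6
  Skills demo 77 × 0.24 = 18.48
Sum = 77.48
77.48 is ≥ 63 and < 82 → Merit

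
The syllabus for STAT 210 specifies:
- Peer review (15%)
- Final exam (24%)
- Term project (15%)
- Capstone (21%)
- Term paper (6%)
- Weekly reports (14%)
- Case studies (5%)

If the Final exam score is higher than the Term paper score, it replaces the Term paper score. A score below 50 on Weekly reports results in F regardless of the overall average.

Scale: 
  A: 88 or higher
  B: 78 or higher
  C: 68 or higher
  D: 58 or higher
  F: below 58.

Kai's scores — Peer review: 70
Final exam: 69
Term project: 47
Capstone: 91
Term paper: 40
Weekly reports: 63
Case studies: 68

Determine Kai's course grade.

Final exam (69) > Term paper (40), so Term paper counts as 69.
Weekly reports score 63 ≥ 50: minimum met.
Weighted total:
  Peer review 70 × 0.15 = 10.5
  Final exam 69 × 0.24 = 16.56
  Term project 47 × 0.15 = 7.05
  Capstone 91 × 0.21 = 19.11
  Term paper 69 × 0.06 = 4.14
  Weekly reports 63 × 0.14 = 8.82
  Case studies 68 × 0.05 = 3.4
Sum = 69.58
69.58 is ≥ 68 and < 78 → C

C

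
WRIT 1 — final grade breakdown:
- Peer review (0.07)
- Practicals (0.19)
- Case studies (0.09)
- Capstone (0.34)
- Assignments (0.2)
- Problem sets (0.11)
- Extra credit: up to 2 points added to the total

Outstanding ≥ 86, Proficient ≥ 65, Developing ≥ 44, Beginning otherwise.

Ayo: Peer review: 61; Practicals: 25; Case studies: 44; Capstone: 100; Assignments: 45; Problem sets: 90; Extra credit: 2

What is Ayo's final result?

Weighted total:
  Peer review 61 × 0.07 = 4.27
  Practicals 25 × 0.19 = 4.75
  Case studies 44 × 0.09 = 3.96
  Capstone 100 × 0.34 = 34
  Assignments 45 × 0.2 = 9
  Problem sets 90 × 0.11 = 9.9
Sum = 65.88
Extra credit: 65.88 + 2 = 67.88
67.88 is ≥ 65 and < 86 → Proficient

Proficient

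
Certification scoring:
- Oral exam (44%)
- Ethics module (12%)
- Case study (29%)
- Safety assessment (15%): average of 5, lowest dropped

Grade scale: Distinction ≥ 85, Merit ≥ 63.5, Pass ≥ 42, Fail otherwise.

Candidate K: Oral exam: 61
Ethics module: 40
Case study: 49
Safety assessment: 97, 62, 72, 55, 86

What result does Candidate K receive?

Pass

Safety assessment: drop 55 → average of remaining 4 = 317/4 = 79.25
Weighted total:
  Oral exam 61 × 0.44 = 26.84
  Ethics module 40 × 0.12 = 4.8
  Case study 49 × 0.29 = 14.21
  Safety assessment 79.25 × 0.15 = 11.8875
Sum = 57.7375
57.7375 is ≥ 42 and < 63.5 → Pass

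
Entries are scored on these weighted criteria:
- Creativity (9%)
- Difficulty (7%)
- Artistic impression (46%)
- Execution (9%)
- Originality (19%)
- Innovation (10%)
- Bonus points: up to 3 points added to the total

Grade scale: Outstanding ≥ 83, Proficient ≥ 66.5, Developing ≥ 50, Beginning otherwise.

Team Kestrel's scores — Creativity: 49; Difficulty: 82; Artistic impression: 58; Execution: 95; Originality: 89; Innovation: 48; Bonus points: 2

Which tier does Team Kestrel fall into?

Proficient

Weighted total:
  Creativity 49 × 0.09 = 4.41
  Difficulty 82 × 0.07 = 5.74
  Artistic impression 58 × 0.46 = 26.68
  Execution 95 × 0.09 = 8.55
  Originality 89 × 0.19 = 16.91
  Innovation 48 × 0.1 = 4.8
Sum = 67.09
Bonus points: 67.09 + 2 = 69.09
69.09 is ≥ 66.5 and < 83 → Proficient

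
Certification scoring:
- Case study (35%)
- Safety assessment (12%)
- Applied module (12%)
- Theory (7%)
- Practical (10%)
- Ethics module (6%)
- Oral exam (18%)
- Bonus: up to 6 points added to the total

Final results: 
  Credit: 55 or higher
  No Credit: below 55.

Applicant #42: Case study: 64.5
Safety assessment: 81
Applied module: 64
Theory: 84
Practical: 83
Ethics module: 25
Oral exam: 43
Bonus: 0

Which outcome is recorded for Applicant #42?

Weighted total:
  Case study 64.5 × 0.35 = 22.575
  Safety assessment 81 × 0.12 = 9.72
  Applied module 64 × 0.12 = 7.68
  Theory 84 × 0.07 = 5.88
  Practical 83 × 0.1 = 8.3
  Ethics module 25 × 0.06 = 1.5
  Oral exam 43 × 0.18 = 7.74
Sum = 63.395
Bonus: 63.395 + 0 = 63.395
63.395 ≥ 55 → Credit

Credit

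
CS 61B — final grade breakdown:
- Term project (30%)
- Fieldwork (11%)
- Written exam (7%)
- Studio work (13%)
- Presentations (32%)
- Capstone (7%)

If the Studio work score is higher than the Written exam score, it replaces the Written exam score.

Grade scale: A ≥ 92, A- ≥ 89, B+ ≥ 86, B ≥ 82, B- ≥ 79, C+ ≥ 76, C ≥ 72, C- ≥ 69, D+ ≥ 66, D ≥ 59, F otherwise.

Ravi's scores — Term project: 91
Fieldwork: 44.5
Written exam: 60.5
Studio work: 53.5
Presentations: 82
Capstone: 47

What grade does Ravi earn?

Studio work (53.5) ≤ Written exam (60.5), so Written exam stays at 60.5.
Weighted total:
  Term project 91 × 0.3 = 27.3
  Fieldwork 44.5 × 0.11 = 4.895
  Written exam 60.5 × 0.07 = 4.235
  Studio work 53.5 × 0.13 = 6.955
  Presentations 82 × 0.32 = 26.24
  Capstone 47 × 0.07 = 3.29
Sum = 72.915
72.915 is ≥ 72 and < 76 → C

C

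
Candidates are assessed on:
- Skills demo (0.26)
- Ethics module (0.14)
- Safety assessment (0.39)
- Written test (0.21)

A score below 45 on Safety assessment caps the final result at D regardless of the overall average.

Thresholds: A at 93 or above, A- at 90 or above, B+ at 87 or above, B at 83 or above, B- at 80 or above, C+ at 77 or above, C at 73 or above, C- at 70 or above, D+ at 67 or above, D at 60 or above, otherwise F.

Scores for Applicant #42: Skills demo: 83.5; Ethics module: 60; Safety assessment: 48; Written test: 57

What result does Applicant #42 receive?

D

Safety assessment score 48 ≥ 45: minimum met.
Weighted total:
  Skills demo 83.5 × 0.26 = 21.71
  Ethics module 60 × 0.14 = 8.4
  Safety assessment 48 × 0.39 = 18.72
  Written test 57 × 0.21 = 11.97
Sum = 60.8
60.8 is ≥ 60 and < 67 → D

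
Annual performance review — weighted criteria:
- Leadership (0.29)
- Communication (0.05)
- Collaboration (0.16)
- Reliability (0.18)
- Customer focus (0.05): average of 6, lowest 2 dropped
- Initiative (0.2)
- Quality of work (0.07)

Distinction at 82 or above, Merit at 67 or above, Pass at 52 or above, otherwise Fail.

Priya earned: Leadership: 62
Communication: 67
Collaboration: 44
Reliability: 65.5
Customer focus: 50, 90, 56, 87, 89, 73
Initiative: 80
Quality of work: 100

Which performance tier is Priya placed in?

Merit

Customer focus: drop 50, 56 → average of remaining 4 = 339/4 = 84.75
Weighted total:
  Leadership 62 × 0.29 = 17.98
  Communication 67 × 0.05 = 3.35
  Collaboration 44 × 0.16 = 7.04
  Reliability 65.5 × 0.18 = 11.79
  Customer focus 84.75 × 0.05 = 4.2375
  Initiative 80 × 0.2 = 16
  Quality of work 100 × 0.07 = 7
Sum = 67.3975
67.3975 is ≥ 67 and < 82 → Merit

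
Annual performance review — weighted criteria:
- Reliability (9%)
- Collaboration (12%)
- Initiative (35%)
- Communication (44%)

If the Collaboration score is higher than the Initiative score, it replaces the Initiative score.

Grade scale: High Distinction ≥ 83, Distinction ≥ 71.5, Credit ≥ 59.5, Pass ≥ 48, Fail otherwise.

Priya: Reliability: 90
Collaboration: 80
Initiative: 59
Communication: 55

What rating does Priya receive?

Credit

Collaboration (80) > Initiative (59), so Initiative counts as 80.
Weighted total:
  Reliability 90 × 0.09 = 8.1
  Collaboration 80 × 0.12 = 9.6
  Initiative 80 × 0.35 = 28
  Communication 55 × 0.44 = 24.2
Sum = 69.9
69.9 is ≥ 59.5 and < 71.5 → Credit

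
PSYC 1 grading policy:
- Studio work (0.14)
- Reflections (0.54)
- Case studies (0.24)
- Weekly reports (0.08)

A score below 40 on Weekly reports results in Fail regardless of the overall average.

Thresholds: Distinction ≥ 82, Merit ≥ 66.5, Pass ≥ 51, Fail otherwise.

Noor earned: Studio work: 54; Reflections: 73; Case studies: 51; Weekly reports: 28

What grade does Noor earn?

Weekly reports score 28 < 40: minimum not met.
Weighted total:
  Studio work 54 × 0.14 = 7.56
  Reflections 73 × 0.54 = 39.42
  Case studies 51 × 0.24 = 12.24
  Weekly reports 28 × 0.08 = 2.24
Sum = 61.46
Because the Weekly reports minimum was not met, the result is Fail.

Fail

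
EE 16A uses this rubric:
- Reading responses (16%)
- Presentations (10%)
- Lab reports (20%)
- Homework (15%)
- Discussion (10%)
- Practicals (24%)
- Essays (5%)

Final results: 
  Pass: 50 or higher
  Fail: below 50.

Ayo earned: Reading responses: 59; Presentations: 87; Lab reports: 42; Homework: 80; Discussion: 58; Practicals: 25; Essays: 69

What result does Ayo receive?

Pass

Weighted total:
  Reading responses 59 × 0.16 = 9.44
  Presentations 87 × 0.1 = 8.7
  Lab reports 42 × 0.2 = 8.4
  Homework 80 × 0.15 = 12
  Discussion 58 × 0.1 = 5.8
  Practicals 25 × 0.24 = 6
  Essays 69 × 0.05 = 3.45
Sum = 53.79
53.79 ≥ 50 → Pass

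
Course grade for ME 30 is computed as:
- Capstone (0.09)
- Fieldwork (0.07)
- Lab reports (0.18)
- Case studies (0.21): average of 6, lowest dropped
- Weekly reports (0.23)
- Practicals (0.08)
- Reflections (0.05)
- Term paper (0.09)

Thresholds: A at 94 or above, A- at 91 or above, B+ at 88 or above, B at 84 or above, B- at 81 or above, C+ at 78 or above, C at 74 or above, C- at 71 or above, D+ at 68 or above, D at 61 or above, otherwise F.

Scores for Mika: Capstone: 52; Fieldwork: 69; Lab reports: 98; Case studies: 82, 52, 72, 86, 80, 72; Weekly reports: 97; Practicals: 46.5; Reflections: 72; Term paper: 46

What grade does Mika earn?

Case studies: drop 52 → average of remaining 5 = 392/5 = 78.4
Weighted total:
  Capstone 52 × 0.09 = 4.68
  Fieldwork 69 × 0.07 = 4.83
  Lab reports 98 × 0.18 = 17.64
  Case studies 78.4 × 0.21 = 16.464
  Weekly reports 97 × 0.23 = 22.31
  Practicals 46.5 × 0.08 = 3.72
  Reflections 72 × 0.05 = 3.6
  Term paper 46 × 0.09 = 4.14
Sum = 77.384
77.384 is ≥ 74 and < 78 → C

C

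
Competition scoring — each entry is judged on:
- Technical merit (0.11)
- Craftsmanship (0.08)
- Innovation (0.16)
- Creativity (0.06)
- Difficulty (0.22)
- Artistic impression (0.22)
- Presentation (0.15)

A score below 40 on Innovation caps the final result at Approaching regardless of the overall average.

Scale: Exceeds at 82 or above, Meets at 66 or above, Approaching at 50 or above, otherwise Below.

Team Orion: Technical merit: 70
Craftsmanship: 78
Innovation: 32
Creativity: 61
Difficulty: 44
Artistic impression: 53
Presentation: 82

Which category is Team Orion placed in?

Innovation score 32 < 40: minimum not met.
Weighted total:
  Technical merit 70 × 0.11 = 7.7
  Craftsmanship 78 × 0.08 = 6.24
  Innovation 32 × 0.16 = 5.12
  Creativity 61 × 0.06 = 3.66
  Difficulty 44 × 0.22 = 9.68
  Artistic impression 53 × 0.22 = 11.66
  Presentation 82 × 0.15 = 12.3
Sum = 56.36
56.36 would be Approaching; cap at Approaching applies → Approaching.

Approaching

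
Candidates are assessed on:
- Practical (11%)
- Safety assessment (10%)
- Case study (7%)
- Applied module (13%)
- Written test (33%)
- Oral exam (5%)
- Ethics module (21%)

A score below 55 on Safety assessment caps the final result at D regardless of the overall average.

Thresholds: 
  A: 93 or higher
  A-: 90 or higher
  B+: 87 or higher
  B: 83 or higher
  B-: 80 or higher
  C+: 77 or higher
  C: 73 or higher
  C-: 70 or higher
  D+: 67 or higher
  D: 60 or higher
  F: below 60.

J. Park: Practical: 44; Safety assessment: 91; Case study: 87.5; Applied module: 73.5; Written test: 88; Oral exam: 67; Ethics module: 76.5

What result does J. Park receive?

C+

Safety assessment score 91 ≥ 55: minimum met.
Weighted total:
  Practical 44 × 0.11 = 4.84
  Safety assessment 91 × 0.1 = 9.1
  Case study 87.5 × 0.07 = 6.125
  Applied module 73.5 × 0.13 = 9.555
  Written test 88 × 0.33 = 29.04
  Oral exam 67 × 0.05 = 3.35
  Ethics module 76.5 × 0.21 = 16.065
Sum = 78.075
78.075 is ≥ 77 and < 80 → C+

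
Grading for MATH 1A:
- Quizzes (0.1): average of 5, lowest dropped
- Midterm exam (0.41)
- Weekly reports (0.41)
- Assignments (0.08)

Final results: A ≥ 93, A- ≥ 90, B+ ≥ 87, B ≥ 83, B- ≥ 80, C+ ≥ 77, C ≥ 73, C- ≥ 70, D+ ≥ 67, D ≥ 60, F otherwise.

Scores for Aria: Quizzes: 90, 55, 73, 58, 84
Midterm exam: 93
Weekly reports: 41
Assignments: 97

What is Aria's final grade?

C-

Quizzes: drop 55 → average of remaining 4 = 305/4 = 76.25
Weighted total:
  Quizzes 76.25 × 0.1 = 7.625
  Midterm exam 93 × 0.41 = 38.13
  Weekly reports 41 × 0.41 = 16.81
  Assignments 97 × 0.08 = 7.76
Sum = 70.325
70.325 is ≥ 70 and < 73 → C-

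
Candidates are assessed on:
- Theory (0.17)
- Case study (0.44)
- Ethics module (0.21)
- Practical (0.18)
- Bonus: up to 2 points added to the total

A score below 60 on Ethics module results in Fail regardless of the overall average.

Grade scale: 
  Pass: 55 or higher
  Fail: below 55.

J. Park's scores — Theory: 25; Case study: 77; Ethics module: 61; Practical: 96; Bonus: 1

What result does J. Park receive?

Pass

Ethics module score 61 ≥ 60: minimum met.
Weighted total:
  Theory 25 × 0.17 = 4.25
  Case study 77 × 0.44 = 33.88
  Ethics module 61 × 0.21 = 12.81
  Practical 96 × 0.18 = 17.28
Sum = 68.22
Bonus: 68.22 + 1 = 69.22
69.22 ≥ 55 → Pass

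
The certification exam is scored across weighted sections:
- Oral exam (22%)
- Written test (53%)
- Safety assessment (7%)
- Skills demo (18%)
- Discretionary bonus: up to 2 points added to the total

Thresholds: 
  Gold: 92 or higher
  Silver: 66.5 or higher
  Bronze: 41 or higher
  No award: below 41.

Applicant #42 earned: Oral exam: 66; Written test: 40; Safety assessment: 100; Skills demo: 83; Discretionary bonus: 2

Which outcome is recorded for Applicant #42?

Weighted total:
  Oral exam 66 × 0.22 = 14.52
  Written test 40 × 0.53 = 21.2
  Safety assessment 100 × 0.07 = 7
  Skills demo 83 × 0.18 = 14.94
Sum = 57.66
Discretionary bonus: 57.66 + 2 = 59.66
59.66 is ≥ 41 and < 66.5 → Bronze

Bronze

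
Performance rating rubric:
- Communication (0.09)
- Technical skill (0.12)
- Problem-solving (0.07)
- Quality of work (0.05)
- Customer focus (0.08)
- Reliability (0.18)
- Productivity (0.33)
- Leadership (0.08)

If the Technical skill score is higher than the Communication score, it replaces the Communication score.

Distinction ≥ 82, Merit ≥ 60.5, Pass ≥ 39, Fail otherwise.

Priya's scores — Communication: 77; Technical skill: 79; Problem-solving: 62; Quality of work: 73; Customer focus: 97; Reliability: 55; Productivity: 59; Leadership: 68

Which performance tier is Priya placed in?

Merit

Technical skill (79) > Communication (77), so Communication counts as 79.
Weighted total:
  Communication 79 × 0.09 = 7.11
  Technical skill 79 × 0.12 = 9.48
  Problem-solving 62 × 0.07 = 4.34
  Quality of work 73 × 0.05 = 3.65
  Customer focus 97 × 0.08 = 7.76
  Reliability 55 × 0.18 = 9.9
  Productivity 59 × 0.33 = 19.47
  Leadership 68 × 0.08 = 5.44
Sum = 67.15
67.15 is ≥ 60.5 and < 82 → Merit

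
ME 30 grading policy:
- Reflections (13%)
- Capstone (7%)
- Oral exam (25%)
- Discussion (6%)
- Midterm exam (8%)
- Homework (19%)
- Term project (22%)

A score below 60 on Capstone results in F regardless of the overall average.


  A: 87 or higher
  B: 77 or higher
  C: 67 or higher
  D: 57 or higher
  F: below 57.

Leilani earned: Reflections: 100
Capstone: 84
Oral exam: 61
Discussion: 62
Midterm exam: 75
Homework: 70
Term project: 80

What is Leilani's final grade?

Capstone score 84 ≥ 60: minimum met.
Weighted total:
  Reflections 100 × 0.13 = 13
  Capstone 84 × 0.07 = 5.88
  Oral exam 61 × 0.25 = 15.25
  Discussion 62 × 0.06 = 3.72
  Midterm exam 75 × 0.08 = 6
  Homework 70 × 0.19 = 13.3
  Term project 80 × 0.22 = 17.6
Sum = 74.75
74.75 is ≥ 67 and < 77 → C

C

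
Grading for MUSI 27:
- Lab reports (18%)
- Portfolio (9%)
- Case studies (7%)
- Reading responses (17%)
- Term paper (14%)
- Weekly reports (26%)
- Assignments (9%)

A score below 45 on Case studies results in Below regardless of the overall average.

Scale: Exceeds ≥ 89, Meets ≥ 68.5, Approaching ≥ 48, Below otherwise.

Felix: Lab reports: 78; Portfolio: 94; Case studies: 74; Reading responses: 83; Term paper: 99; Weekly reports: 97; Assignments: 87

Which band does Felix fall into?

Case studies score 74 ≥ 45: minimum met.
Weighted total:
  Lab reports 78 × 0.18 = 14.04
  Portfolio 94 × 0.09 = 8.46
  Case studies 74 × 0.07 = 5.18
  Reading responses 83 × 0.17 = 14.11
  Term paper 99 × 0.14 = 13.86
  Weekly reports 97 × 0.26 = 25.22
  Assignments 87 × 0.09 = 7.83
Sum = 88.7
88.7 is ≥ 68.5 and < 89 → Meets

Meets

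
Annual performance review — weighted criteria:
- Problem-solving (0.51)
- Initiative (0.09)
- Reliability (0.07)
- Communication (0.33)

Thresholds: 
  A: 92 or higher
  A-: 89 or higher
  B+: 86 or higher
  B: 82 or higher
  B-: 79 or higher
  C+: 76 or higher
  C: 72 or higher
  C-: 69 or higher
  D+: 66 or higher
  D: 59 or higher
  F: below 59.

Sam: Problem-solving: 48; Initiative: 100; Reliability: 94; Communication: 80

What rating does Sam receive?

Weighted total:
  Problem-solving 48 × 0.51 = 24.48
  Initiative 100 × 0.09 = 9
  Reliability 94 × 0.07 = 6.58
  Communication 80 × 0.33 = 26.4
Sum = 66.46
66.46 is ≥ 66 and < 69 → D+

D+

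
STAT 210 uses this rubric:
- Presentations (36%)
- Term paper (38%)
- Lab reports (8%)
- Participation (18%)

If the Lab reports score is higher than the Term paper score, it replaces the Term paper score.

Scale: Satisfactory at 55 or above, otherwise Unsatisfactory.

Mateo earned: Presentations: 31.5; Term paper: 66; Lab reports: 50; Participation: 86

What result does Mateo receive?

Satisfactory

Lab reports (50) ≤ Term paper (66), so Term paper stays at 66.
Weighted total:
  Presentations 31.5 × 0.36 = 11.34
  Term paper 66 × 0.38 = 25.08
  Lab reports 50 × 0.08 = 4
  Participation 86 × 0.18 = 15.48
Sum = 55.9
55.9 ≥ 55 → Satisfactory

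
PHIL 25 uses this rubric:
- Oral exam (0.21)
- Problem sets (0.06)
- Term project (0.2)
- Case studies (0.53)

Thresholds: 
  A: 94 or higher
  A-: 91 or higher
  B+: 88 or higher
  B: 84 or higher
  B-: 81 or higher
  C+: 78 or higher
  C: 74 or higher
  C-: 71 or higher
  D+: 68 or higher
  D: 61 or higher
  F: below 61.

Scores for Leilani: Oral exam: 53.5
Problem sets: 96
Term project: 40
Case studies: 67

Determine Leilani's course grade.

F

Weighted total:
  Oral exam 53.5 × 0.21 = 11.235
  Problem sets 96 × 0.06 = 5.76
  Term project 40 × 0.2 = 8
  Case studies 67 × 0.53 = 35.51
Sum = 60.505
60.505 < 61 → F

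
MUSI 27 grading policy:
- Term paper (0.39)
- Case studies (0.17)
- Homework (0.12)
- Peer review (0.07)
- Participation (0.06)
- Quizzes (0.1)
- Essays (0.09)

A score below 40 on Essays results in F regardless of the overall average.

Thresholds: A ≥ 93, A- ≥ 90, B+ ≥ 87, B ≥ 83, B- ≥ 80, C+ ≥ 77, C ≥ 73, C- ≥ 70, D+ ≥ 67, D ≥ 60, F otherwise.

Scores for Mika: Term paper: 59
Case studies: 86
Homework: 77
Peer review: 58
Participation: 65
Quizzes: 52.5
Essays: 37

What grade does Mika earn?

F

Essays score 37 < 40: minimum not met.
Weighted total:
  Term paper 59 × 0.39 = 23.01
  Case studies 86 × 0.17 = 14.62
  Homework 77 × 0.12 = 9.24
  Peer review 58 × 0.07 = 4.06
  Participation 65 × 0.06 = 3.9
  Quizzes 52.5 × 0.1 = 5.25
  Essays 37 × 0.09 = 3.33
Sum = 63.41
Because the Essays minimum was not met, the result is F.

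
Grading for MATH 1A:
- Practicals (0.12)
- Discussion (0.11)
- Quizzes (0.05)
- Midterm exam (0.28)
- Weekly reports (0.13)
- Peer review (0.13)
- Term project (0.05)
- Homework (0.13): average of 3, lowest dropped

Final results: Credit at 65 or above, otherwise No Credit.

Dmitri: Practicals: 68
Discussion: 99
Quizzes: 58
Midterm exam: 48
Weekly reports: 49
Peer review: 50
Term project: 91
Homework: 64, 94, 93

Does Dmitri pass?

No Credit

Homework: drop 64 → average of remaining 2 = 187/2 = 93.5
Weighted total:
  Practicals 68 × 0.12 = 8.16
  Discussion 99 × 0.11 = 10.89
  Quizzes 58 × 0.05 = 2.9
  Midterm exam 48 × 0.28 = 13.44
  Weekly reports 49 × 0.13 = 6.37
  Peer review 50 × 0.13 = 6.5
  Term project 91 × 0.05 = 4.55
  Homework 93.5 × 0.13 = 12.155
Sum = 64.965
64.965 < 65 → No Credit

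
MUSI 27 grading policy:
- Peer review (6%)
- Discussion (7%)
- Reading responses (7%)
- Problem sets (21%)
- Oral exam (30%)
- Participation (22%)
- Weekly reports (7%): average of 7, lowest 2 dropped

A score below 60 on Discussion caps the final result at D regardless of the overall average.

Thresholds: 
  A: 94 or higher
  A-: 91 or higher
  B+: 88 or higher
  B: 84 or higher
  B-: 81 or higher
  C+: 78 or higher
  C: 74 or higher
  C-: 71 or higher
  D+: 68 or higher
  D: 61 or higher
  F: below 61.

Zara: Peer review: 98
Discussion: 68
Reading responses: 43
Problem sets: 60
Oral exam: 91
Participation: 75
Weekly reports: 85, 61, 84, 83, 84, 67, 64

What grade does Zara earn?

C

Weekly reports: drop 61, 64 → average of remaining 5 = 403/5 = 80.6
Discussion score 68 ≥ 60: minimum met.
Weighted total:
  Peer review 98 × 0.06 = 5.88
  Discussion 68 × 0.07 = 4.76
  Reading responses 43 × 0.07 = 3.01
  Problem sets 60 × 0.21 = 12.6
  Oral exam 91 × 0.3 = 27.3
  Participation 75 × 0.22 = 16.5
  Weekly reports 80.6 × 0.07 = 5.642
Sum = 75.692
75.692 is ≥ 74 and < 78 → C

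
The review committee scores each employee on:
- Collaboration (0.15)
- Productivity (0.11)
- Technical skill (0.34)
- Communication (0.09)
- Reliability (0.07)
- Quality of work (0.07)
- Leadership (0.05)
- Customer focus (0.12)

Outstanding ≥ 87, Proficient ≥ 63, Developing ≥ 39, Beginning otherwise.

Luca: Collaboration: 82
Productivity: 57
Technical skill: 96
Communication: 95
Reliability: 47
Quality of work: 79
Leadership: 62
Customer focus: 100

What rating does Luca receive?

Proficient

Weighted total:
  Collaboration 82 × 0.15 = 12.3
  Productivity 57 × 0.11 = 6.27
  Technical skill 96 × 0.34 = 32.64
  Communication 95 × 0.09 = 8.55
  Reliability 47 × 0.07 = 3.29
  Quality of work 79 × 0.07 = 5.53
  Leadership 62 × 0.05 = 3.1
  Customer focus 100 × 0.12 = 12
Sum = 83.68
83.68 is ≥ 63 and < 87 → Proficient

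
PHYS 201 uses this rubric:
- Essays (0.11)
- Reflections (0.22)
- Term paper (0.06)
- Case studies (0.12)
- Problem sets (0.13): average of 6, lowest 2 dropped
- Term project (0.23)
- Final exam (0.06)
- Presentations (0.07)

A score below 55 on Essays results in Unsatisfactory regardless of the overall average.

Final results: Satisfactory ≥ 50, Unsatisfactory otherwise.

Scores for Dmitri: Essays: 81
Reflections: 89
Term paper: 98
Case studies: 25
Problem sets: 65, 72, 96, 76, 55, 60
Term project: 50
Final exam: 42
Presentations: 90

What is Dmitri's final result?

Problem sets: drop 55, 60 → average of remaining 4 = 309/4 = 77.25
Essays score 81 ≥ 55: minimum met.
Weighted total:
  Essays 81 × 0.11 = 8.91
  Reflections 89 × 0.22 = 19.58
  Term paper 98 × 0.06 = 5.88
  Case studies 25 × 0.12 = 3
  Problem sets 77.25 × 0.13 = 10.0425
  Term project 50 × 0.23 = 11.5
  Final exam 42 × 0.06 = 2.52
  Presentations 90 × 0.07 = 6.3
Sum = 67.7325
67.7325 ≥ 50 → Satisfactory

Satisfactory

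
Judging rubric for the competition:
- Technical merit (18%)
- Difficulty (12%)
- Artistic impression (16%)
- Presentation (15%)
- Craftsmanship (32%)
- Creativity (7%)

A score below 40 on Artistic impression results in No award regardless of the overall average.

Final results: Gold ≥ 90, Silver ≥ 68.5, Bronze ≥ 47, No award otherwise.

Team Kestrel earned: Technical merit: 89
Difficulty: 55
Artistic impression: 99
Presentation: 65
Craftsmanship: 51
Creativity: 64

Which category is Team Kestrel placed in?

Silver

Artistic impression score 99 ≥ 40: minimum met.
Weighted total:
  Technical merit 89 × 0.18 = 16.02
  Difficulty 55 × 0.12 = 6.6
  Artistic impression 99 × 0.16 = 15.84
  Presentation 65 × 0.15 = 9.75
  Craftsmanship 51 × 0.32 = 16.32
  Creativity 64 × 0.07 = 4.48
Sum = 69.01
69.01 is ≥ 68.5 and < 90 → Silver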